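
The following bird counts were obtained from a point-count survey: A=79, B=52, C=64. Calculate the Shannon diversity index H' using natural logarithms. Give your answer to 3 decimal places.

Total N = 79+52+64 = 195, so the proportions are 0.40513, 0.26667, 0.32821 (working shown to 5 dp, full precision carried).
Each pᵢ ln pᵢ term: 0.40513×(-0.90355)=-0.36605, 0.26667×(-1.32176)=-0.35247, 0.32821×(-1.11412)=-0.36566.
Sum = -1.08418, so H' = 1.084.

1.084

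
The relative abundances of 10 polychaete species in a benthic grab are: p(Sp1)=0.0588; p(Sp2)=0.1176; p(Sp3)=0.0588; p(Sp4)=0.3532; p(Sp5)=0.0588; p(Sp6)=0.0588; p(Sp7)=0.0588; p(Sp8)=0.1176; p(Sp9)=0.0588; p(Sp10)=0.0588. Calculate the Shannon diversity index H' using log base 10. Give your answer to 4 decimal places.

0.8848

Each pᵢ log₁₀ pᵢ term (working shown to 6 dp, full precision carried): 0.0588×(-1.230623)=-0.072361, 0.1176×(-0.929593)=-0.109320, 0.0588×(-1.230623)=-0.072361, 0.3532×(-0.451979)=-0.159639, 0.0588×(-1.230623)=-0.072361, 0.0588×(-1.230623)=-0.072361, 0.0588×(-1.230623)=-0.072361, 0.1176×(-0.929593)=-0.109320, 0.0588×(-1.230623)=-0.072361, 0.0588×(-1.230623)=-0.072361.
Sum = -0.884804, so H' = 0.8848.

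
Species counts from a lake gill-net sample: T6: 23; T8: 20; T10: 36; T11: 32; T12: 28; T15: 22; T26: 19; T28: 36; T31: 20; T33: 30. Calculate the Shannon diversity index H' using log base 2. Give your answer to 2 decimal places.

Total N = 23+20+36+32+28+22+19+36+20+30 = 266, so the proportions are 0.0865, 0.0752, 0.1353, 0.1203, 0.1053, 0.0827, 0.0714, 0.1353, 0.0752, 0.1128 (working shown to 4 dp, full precision carried).
Each pᵢ log₂ pᵢ term: 0.0865×(-3.5317)=-0.3054, 0.0752×(-3.7334)=-0.2807, 0.1353×(-2.8854)=-0.3905, 0.1203×(-3.0553)=-0.3676, 0.1053×(-3.2479)=-0.3419, 0.0827×(-3.5959)=-0.2974, 0.0714×(-3.8074)=-0.2720, 0.1353×(-2.8854)=-0.3905, 0.0752×(-3.7334)=-0.2807, 0.1128×(-3.1484)=-0.3551.
Sum = -3.2817, so H' = 3.28.

3.28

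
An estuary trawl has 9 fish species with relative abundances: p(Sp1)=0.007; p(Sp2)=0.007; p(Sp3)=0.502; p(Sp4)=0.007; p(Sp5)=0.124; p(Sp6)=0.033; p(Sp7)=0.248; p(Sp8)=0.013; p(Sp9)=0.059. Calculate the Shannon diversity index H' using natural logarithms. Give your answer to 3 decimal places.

Each pᵢ ln pᵢ term (working shown to 5 dp, full precision carried): 0.007×(-4.96185)=-0.03473, 0.007×(-4.96185)=-0.03473, 0.502×(-0.68916)=-0.34596, 0.007×(-4.96185)=-0.03473, 0.124×(-2.08747)=-0.25885, 0.033×(-3.41125)=-0.11257, 0.248×(-1.39433)=-0.34579, 0.013×(-4.34281)=-0.05646, 0.059×(-2.83022)=-0.16698.
Sum = -1.39080, so H' = 1.391.

1.391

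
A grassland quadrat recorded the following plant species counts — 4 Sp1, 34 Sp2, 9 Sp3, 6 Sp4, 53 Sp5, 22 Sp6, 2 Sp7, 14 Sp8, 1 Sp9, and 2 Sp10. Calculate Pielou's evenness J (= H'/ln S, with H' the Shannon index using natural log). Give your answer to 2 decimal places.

0.77

Total N = 4+34+9+6+53+22+2+14+1+2 = 147, so the proportions are 0.0272, 0.2313, 0.0612, 0.0408, 0.3605, 0.1497, 0.0136, 0.0952, 0.0068, 0.0136 (working shown to 4 dp, full precision carried).
H' = −Σ pᵢ ln pᵢ = −((-0.0981) + (-0.3386) + (-0.1710) + (-0.1306) + (-0.3678) + (-0.2843) + (-0.0585) + (-0.2239) + (-0.0339) + (-0.0585)) = 1.7652.
With S = 10 species, ln S = 2.3026, so J = 1.7652/2.3026 = 0.7666, i.e. 0.77 to 2 decimal places.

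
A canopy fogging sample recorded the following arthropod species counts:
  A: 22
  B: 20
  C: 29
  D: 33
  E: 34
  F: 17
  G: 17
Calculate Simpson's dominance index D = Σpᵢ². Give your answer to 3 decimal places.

0.154

Total N = 22+20+29+33+34+17+17 = 172, so the proportions are 0.12791, 0.11628, 0.1686, 0.19186, 0.19767, 0.09884, 0.09884 (working shown to 5 dp, full precision carried).
D = 0.12791² + 0.11628² + 0.1686² + 0.19186² + 0.19767² + 0.09884² + 0.09884² = 0.01636 + 0.01352 + 0.02843 + 0.03681 + 0.03908 + 0.00977 + 0.00977 = 0.15373.
To 3 decimal places, D = 0.154.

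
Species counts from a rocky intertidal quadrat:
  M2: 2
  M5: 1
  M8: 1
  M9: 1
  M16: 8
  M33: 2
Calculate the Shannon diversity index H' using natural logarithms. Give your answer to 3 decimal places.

Total N = 2+1+1+1+8+2 = 15, so the proportions are 0.13333, 0.06667, 0.06667, 0.06667, 0.53333, 0.13333 (working shown to 5 dp, full precision carried).
Each pᵢ ln pᵢ term: 0.13333×(-2.01490)=-0.26865, 0.06667×(-2.70805)=-0.18054, 0.06667×(-2.70805)=-0.18054, 0.06667×(-2.70805)=-0.18054, 0.53333×(-0.62861)=-0.33526, 0.13333×(-2.01490)=-0.26865.
Sum = -1.41418, so H' = 1.414.

1.414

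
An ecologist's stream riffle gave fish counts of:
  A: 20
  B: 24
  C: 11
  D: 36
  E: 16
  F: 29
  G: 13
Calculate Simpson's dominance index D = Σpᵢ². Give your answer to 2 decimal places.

Total N = 20+24+11+36+16+29+13 = 149, so the proportions are 0.1342, 0.1611, 0.0738, 0.2416, 0.1074, 0.1946, 0.0872 (working shown to 4 dp, full precision carried).
D = 0.1342² + 0.1611² + 0.0738² + 0.2416² + 0.1074² + 0.1946² + 0.0872² = 0.0180 + 0.0259 + 0.0055 + 0.0584 + 0.0115 + 0.0379 + 0.0076 = 0.1648.
To 2 decimal places, D = 0.16.

0.16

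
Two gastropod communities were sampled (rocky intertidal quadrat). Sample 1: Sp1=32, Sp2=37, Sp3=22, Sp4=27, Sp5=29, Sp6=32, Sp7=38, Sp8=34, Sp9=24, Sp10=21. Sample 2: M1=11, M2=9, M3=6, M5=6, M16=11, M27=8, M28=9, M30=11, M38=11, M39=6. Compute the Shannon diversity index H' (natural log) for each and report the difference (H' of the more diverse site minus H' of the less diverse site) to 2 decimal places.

Sample 1: N=296, proportions 0.10811, 0.125, 0.07432, 0.09122, 0.09797, 0.10811, 0.12838, 0.11486, 0.08108, 0.07095, giving H' = 2.28365 (working shown to 5 dp, full precision carried).
Sample 2: N=88, proportions 0.125, 0.10227, 0.06818, 0.06818, 0.125, 0.09091, 0.10227, 0.125, 0.125, 0.06818, giving H' = 2.27342.
Difference = |2.28365 − 2.27342| = 0.01023, i.e. 0.01 to 2 decimal places.

0.01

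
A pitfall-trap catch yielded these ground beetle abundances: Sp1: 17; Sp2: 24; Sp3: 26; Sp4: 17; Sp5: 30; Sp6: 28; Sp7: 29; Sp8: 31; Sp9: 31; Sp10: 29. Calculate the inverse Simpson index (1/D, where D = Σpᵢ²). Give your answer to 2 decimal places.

9.64

Total N = 17+24+26+17+30+28+29+31+31+29 = 262, so the proportions are 0.064885, 0.091603, 0.099237, 0.064885, 0.114504, 0.10687, 0.110687, 0.118321, 0.118321, 0.110687 (working shown to 6 dp, full precision carried).
D = 0.064885² + 0.091603² + 0.099237² + 0.064885² + 0.114504² + 0.10687² + 0.110687² + 0.118321² + 0.118321² + 0.110687² = 0.004210 + 0.008391 + 0.009848 + 0.004210 + 0.013111 + 0.011421 + 0.012252 + 0.014000 + 0.014000 + 0.012252 = 0.103694.
So 1/D = 9.6437, i.e. 9.64 to 2 decimal places.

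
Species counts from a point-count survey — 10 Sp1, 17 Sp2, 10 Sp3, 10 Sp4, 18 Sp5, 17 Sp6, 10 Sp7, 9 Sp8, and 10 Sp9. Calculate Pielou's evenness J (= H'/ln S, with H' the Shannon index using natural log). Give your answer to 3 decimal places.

Total N = 10+17+10+10+18+17+10+9+10 = 111, so the proportions are 0.09009, 0.15315, 0.09009, 0.09009, 0.16216, 0.15315, 0.09009, 0.08108, 0.09009 (working shown to 5 dp, full precision carried).
H' = −Σ pᵢ ln pᵢ = −((-0.21684) + (-0.28736) + (-0.21684) + (-0.21684) + (-0.29500) + (-0.28736) + (-0.21684) + (-0.20370) + (-0.21684)) = 2.15764.
With S = 9 species, ln S = 2.19722, so J = 2.15764/2.19722 = 0.98198, i.e. 0.982 to 3 decimal places.

0.982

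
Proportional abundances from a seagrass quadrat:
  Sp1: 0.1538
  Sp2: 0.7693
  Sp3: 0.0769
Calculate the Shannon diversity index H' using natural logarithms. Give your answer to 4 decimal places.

Each pᵢ ln pᵢ term (working shown to 6 dp, full precision carried): 0.1538×(-1.872102)=-0.287929, 0.7693×(-0.262274)=-0.201768, 0.0769×(-2.565249)=-0.197268.
Sum = -0.686965, so H' = 0.6870.

0.6870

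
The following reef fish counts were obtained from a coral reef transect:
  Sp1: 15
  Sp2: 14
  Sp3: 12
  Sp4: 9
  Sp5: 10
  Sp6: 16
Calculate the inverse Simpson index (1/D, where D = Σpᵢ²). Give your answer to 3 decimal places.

5.764

Total N = 15+14+12+9+10+16 = 76, so the proportions are 0.1973684, 0.1842105, 0.1578947, 0.1184211, 0.1315789, 0.2105263 (working shown to 7 dp, full precision carried).
D = 0.1973684² + 0.1842105² + 0.1578947² + 0.1184211² + 0.1315789² + 0.2105263² = 0.0389543 + 0.0339335 + 0.0249307 + 0.0140235 + 0.0173130 + 0.0443213 = 0.1734765.
So 1/D = 5.76447, i.e. 5.764 to 3 decimal places.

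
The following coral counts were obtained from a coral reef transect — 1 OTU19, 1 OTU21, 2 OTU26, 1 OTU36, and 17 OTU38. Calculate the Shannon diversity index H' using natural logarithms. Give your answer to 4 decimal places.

Total N = 1+1+2+1+17 = 22, so the proportions are 0.045455, 0.045455, 0.090909, 0.045455, 0.772727 (working shown to 6 dp, full precision carried).
Each pᵢ ln pᵢ term: 0.045455×(-3.091042)=-0.140502, 0.045455×(-3.091042)=-0.140502, 0.090909×(-2.397895)=-0.217990, 0.045455×(-3.091042)=-0.140502, 0.772727×(-0.257829)=-0.199232.
Sum = -0.838728, so H' = 0.8387.

0.8387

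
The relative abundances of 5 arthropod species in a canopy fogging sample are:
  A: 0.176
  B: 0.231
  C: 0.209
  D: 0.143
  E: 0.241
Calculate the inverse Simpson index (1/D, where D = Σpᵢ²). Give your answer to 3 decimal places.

4.841

D = 0.176² + 0.231² + 0.209² + 0.143² + 0.241² = 0.0309760 + 0.0533610 + 0.0436810 + 0.0204490 + 0.0580810 = 0.2065480 (working shown to 7 dp, full precision carried).
So 1/D = 4.84149, i.e. 4.841 to 3 decimal places.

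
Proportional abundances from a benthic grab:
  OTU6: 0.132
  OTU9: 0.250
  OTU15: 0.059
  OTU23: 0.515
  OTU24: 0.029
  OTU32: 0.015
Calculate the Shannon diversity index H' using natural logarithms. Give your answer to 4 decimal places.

Each pᵢ ln pᵢ term (working shown to 6 dp, full precision carried): 0.132×(-2.024953)=-0.267294, 0.25×(-1.386294)=-0.346574, 0.059×(-2.830218)=-0.166983, 0.515×(-0.663588)=-0.341748, 0.029×(-3.540459)=-0.102673, 0.015×(-4.199705)=-0.062996.
Sum = -1.288267, so H' = 1.2883.

1.2883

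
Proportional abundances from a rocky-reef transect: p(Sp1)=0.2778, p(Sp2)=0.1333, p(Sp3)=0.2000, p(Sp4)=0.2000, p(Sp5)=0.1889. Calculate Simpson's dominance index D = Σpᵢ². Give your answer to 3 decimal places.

D = 0.2778² + 0.1333² + 0.2² + 0.2² + 0.1889² = 0.07717 + 0.01777 + 0.04000 + 0.04000 + 0.03568 = 0.21062 (working shown to 5 dp, full precision carried).
To 3 decimal places, D = 0.211.

0.211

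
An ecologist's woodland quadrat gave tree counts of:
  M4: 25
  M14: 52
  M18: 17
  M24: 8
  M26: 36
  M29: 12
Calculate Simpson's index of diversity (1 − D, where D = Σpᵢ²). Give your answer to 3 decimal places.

Total N = 25+52+17+8+36+12 = 150, so the proportions are 0.16667, 0.34667, 0.11333, 0.05333, 0.24, 0.08 (working shown to 5 dp, full precision carried).
D = 0.16667² + 0.34667² + 0.11333² + 0.05333² + 0.24² + 0.08² = 0.02778 + 0.12018 + 0.01284 + 0.00284 + 0.05760 + 0.00640 = 0.22764.
So 1 − D = 0.77236, i.e. 0.772 to 3 decimal places.

0.772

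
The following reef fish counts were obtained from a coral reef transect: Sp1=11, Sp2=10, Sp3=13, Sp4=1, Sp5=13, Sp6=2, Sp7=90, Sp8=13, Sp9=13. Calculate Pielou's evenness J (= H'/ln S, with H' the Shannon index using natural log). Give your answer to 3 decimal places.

Total N = 11+10+13+1+13+2+90+13+13 = 166, so the proportions are 0.06627, 0.06024, 0.07831, 0.00602, 0.07831, 0.01205, 0.54217, 0.07831, 0.07831 (working shown to 5 dp, full precision carried).
H' = −Σ pᵢ ln pᵢ = −((-0.17985) + (-0.16924) + (-0.19947) + (-0.03080) + (-0.19947) + (-0.05324) + (-0.33190) + (-0.19947) + (-0.19947)) = 1.56290.
With S = 9 species, ln S = 2.19722, so J = 1.56290/2.19722 = 0.71130, i.e. 0.711 to 3 decimal places.

0.711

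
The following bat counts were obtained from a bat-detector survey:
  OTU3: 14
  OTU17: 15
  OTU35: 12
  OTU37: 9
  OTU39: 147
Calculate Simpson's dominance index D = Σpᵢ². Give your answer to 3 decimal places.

0.573

Total N = 14+15+12+9+147 = 197, so the proportions are 0.07107, 0.07614, 0.06091, 0.04569, 0.74619 (working shown to 5 dp, full precision carried).
D = 0.07107² + 0.07614² + 0.06091² + 0.04569² + 0.74619² = 0.00505 + 0.00580 + 0.00371 + 0.00209 + 0.55680 = 0.57345.
To 3 decimal places, D = 0.573.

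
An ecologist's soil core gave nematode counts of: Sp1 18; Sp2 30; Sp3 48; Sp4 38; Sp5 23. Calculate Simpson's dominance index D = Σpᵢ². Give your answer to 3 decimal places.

Total N = 18+30+48+38+23 = 157, so the proportions are 0.11465, 0.19108, 0.30573, 0.24204, 0.1465 (working shown to 5 dp, full precision carried).
D = 0.11465² + 0.19108² + 0.30573² + 0.24204² + 0.1465² = 0.01314 + 0.03651 + 0.09347 + 0.05858 + 0.02146 = 0.22317.
To 3 decimal places, D = 0.223.

0.223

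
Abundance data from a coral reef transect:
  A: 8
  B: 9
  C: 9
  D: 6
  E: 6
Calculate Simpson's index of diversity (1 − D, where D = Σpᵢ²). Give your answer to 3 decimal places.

0.794

Total N = 8+9+9+6+6 = 38, so the proportions are 0.21053, 0.23684, 0.23684, 0.15789, 0.15789 (working shown to 5 dp, full precision carried).
D = 0.21053² + 0.23684² + 0.23684² + 0.15789² + 0.15789² = 0.04432 + 0.05609 + 0.05609 + 0.02493 + 0.02493 = 0.20637.
So 1 − D = 0.79363, i.e. 0.794 to 3 decimal places.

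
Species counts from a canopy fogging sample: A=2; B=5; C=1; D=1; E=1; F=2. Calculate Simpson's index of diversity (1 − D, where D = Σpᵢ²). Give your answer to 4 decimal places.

Total N = 2+5+1+1+1+2 = 12, so the proportions are 0.166667, 0.416667, 0.083333, 0.083333, 0.083333, 0.166667 (working shown to 6 dp, full precision carried).
D = 0.166667² + 0.416667² + 0.083333² + 0.083333² + 0.083333² + 0.166667² = 0.027778 + 0.173611 + 0.006944 + 0.006944 + 0.006944 + 0.027778 = 0.250000.
So 1 − D = 0.750000, i.e. 0.7500 to 4 decimal places.

0.7500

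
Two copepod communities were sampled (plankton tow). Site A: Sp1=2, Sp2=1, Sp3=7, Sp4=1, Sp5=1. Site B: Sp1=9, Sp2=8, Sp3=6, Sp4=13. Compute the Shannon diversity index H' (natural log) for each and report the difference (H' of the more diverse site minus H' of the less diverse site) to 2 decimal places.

Site A: N=12, proportions 0.1667, 0.0833, 0.5833, 0.0833, 0.0833, giving H' = 1.2343 (working shown to 4 dp, full precision carried).
Site B: N=36, proportions 0.25, 0.2222, 0.1667, 0.3611, giving H' = 1.3473.
Difference = |1.2343 − 1.3473| = 0.1130, i.e. 0.11 to 2 decimal places.

0.11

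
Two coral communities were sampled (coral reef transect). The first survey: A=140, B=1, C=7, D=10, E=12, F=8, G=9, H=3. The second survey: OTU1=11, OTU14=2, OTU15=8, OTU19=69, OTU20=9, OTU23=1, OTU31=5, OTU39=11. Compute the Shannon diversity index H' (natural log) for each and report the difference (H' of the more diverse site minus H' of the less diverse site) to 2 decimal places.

The first survey: N=190, proportions 0.7368, 0.0053, 0.0368, 0.0526, 0.0632, 0.0421, 0.0474, 0.0158, giving H' = 1.0470 (working shown to 4 dp, full precision carried).
The second survey: N=116, proportions 0.0948, 0.0172, 0.069, 0.5948, 0.0776, 0.0086, 0.0431, 0.0948, giving H' = 1.3850.
Difference = |1.0470 − 1.3850| = 0.3380, i.e. 0.34 to 2 decimal places.

0.34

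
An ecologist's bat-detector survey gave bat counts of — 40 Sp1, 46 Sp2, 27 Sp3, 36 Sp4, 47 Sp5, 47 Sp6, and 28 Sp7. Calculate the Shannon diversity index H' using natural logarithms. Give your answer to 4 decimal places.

1.9236

Total N = 40+46+27+36+47+47+28 = 271, so the proportions are 0.147601, 0.169742, 0.099631, 0.132841, 0.173432, 0.173432, 0.103321 (working shown to 6 dp, full precision carried).
Each pᵢ ln pᵢ term: 0.147601×(-1.913239)=-0.282397, 0.169742×(-1.773477)=-0.301033, 0.099631×(-2.306282)=-0.229777, 0.132841×(-2.018600)=-0.268153, 0.173432×(-1.751971)=-0.303847, 0.173432×(-1.751971)=-0.303847, 0.103321×(-2.269914)=-0.234530.
Sum = -1.923585, so H' = 1.9236.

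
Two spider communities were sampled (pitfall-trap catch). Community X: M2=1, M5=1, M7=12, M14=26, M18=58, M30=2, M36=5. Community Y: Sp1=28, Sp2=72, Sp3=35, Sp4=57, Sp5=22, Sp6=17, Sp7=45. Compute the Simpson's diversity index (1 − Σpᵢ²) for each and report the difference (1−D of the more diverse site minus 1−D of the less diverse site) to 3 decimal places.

0.209

Community X: N=105, proportions 0.00952, 0.00952, 0.11429, 0.24762, 0.55238, 0.01905, 0.04762, giving 1−D = 0.61769 (working shown to 5 dp, full precision carried).
Community Y: N=276, proportions 0.10145, 0.26087, 0.12681, 0.20652, 0.07971, 0.06159, 0.16304, giving 1−D = 0.82619.
Difference = |0.61769 − 0.82619| = 0.20850, i.e. 0.209 to 3 decimal places.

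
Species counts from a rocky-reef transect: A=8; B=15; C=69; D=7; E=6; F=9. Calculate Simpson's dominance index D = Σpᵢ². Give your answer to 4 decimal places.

Total N = 8+15+69+7+6+9 = 114, so the proportions are 0.070175, 0.131579, 0.605263, 0.061404, 0.052632, 0.078947 (working shown to 6 dp, full precision carried).
D = 0.070175² + 0.131579² + 0.605263² + 0.061404² + 0.052632² + 0.078947² = 0.004925 + 0.017313 + 0.366343 + 0.003770 + 0.002770 + 0.006233 = 0.401354.
To 4 decimal places, D = 0.4014.

0.4014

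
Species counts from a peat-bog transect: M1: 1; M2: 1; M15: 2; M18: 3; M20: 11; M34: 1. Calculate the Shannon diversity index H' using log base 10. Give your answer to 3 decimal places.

Total N = 1+1+2+3+11+1 = 19, so the proportions are 0.05263, 0.05263, 0.10526, 0.15789, 0.57895, 0.05263 (working shown to 5 dp, full precision carried).
Each pᵢ log₁₀ pᵢ term: 0.05263×(-1.27875)=-0.06730, 0.05263×(-1.27875)=-0.06730, 0.10526×(-0.97772)=-0.10292, 0.15789×(-0.80163)=-0.12657, 0.57895×(-0.23736)=-0.13742, 0.05263×(-1.27875)=-0.06730.
Sum = -0.56882, so H' = 0.569.

0.569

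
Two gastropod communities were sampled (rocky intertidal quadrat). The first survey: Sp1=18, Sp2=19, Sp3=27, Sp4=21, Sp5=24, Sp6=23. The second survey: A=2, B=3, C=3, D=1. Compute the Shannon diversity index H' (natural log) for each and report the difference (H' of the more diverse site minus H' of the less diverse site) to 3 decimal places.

0.471

The first survey: N=132, proportions 0.13636, 0.14394, 0.20455, 0.15909, 0.18182, 0.17424, giving H' = 1.78217 (working shown to 5 dp, full precision carried).
The second survey: N=9, proportions 0.22222, 0.33333, 0.33333, 0.11111, giving H' = 1.31078.
Difference = |1.78217 − 1.31078| = 0.47139, i.e. 0.471 to 3 decimal places.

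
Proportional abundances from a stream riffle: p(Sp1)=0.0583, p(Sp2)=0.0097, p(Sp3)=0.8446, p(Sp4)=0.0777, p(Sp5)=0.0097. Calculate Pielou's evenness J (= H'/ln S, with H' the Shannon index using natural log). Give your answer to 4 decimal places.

0.3708

H' = −Σ pᵢ ln pᵢ = −((-0.165698) + (-0.044966) + (-0.142646) + (-0.198516) + (-0.044966)) = 0.596791 (working shown to 6 dp, full precision carried).
With S = 5 species, ln S = 1.609438, so J = 0.596791/1.609438 = 0.370807, i.e. 0.3708 to 4 decimal places.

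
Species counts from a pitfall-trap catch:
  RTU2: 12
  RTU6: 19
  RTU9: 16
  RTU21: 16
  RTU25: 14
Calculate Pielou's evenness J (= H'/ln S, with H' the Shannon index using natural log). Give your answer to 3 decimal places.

Total N = 12+19+16+16+14 = 77, so the proportions are 0.15584, 0.24675, 0.20779, 0.20779, 0.18182 (working shown to 5 dp, full precision carried).
H' = −Σ pᵢ ln pᵢ = −((-0.28970) + (-0.34530) + (-0.32649) + (-0.32649) + (-0.30995)) = 1.59792.
With S = 5 species, ln S = 1.60944, so J = 1.59792/1.60944 = 0.99285, i.e. 0.993 to 3 decimal places.

0.993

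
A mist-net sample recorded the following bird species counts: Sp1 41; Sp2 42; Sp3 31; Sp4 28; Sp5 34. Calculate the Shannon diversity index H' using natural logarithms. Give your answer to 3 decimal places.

Total N = 41+42+31+28+34 = 176, so the proportions are 0.23295, 0.23864, 0.17614, 0.15909, 0.19318 (working shown to 5 dp, full precision carried).
Each pᵢ ln pᵢ term: 0.23295×(-1.45691)=-0.33939, 0.23864×(-1.43281)=-0.34192, 0.17614×(-1.73650)=-0.30586, 0.15909×(-1.83828)=-0.29245, 0.19318×(-1.64412)=-0.31761.
Sum = -1.59724, so H' = 1.597.

1.597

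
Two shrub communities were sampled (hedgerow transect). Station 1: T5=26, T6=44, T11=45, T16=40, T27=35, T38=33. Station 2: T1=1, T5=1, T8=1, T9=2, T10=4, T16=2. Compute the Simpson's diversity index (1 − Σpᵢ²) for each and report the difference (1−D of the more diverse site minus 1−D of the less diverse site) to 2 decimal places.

0.05

Station 1: N=223, proportions 0.11659, 0.19731, 0.20179, 0.17937, 0.15695, 0.14798, giving 1−D = 0.82805 (working shown to 5 dp, full precision carried).
Station 2: N=11, proportions 0.09091, 0.09091, 0.09091, 0.18182, 0.36364, 0.18182, giving 1−D = 0.77686.
Difference = |0.82805 − 0.77686| = 0.05119, i.e. 0.05 to 2 decimal places.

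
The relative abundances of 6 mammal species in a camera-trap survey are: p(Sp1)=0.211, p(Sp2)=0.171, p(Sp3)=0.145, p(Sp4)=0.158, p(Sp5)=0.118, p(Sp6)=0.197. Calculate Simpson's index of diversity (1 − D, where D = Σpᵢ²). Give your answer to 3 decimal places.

0.828

D = 0.211² + 0.171² + 0.145² + 0.158² + 0.118² + 0.197² = 0.04452 + 0.02924 + 0.02102 + 0.02496 + 0.01392 + 0.03881 = 0.17248 (working shown to 5 dp, full precision carried).
So 1 − D = 0.82752, i.e. 0.828 to 3 decimal places.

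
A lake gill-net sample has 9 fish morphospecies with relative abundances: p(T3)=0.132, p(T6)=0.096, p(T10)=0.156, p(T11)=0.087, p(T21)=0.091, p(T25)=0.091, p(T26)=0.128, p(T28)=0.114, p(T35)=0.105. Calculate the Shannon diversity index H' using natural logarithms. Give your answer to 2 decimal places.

Each pᵢ ln pᵢ term (working shown to 4 dp, full precision carried): 0.132×(-2.0250)=-0.2673, 0.096×(-2.3434)=-0.2250, 0.156×(-1.8579)=-0.2898, 0.087×(-2.4418)=-0.2124, 0.091×(-2.3969)=-0.2181, 0.091×(-2.3969)=-0.2181, 0.128×(-2.0557)=-0.2631, 0.114×(-2.1716)=-0.2476, 0.105×(-2.2538)=-0.2366.
Sum = -2.1781, so H' = 2.18.

2.18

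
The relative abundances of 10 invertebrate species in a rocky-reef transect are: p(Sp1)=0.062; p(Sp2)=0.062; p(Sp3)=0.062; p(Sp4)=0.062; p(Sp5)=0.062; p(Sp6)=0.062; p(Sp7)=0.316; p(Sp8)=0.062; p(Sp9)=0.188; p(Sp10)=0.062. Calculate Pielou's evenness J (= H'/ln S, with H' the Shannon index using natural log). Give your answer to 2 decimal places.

H' = −Σ pᵢ ln pᵢ = −((-0.1724) + (-0.1724) + (-0.1724) + (-0.1724) + (-0.1724) + (-0.1724) + (-0.3640) + (-0.1724) + (-0.3142) + (-0.1724)) = 2.0574 (working shown to 4 dp, full precision carried).
With S = 10 species, ln S = 2.3026, so J = 2.0574/2.3026 = 0.8935, i.e. 0.89 to 2 decimal places.

0.89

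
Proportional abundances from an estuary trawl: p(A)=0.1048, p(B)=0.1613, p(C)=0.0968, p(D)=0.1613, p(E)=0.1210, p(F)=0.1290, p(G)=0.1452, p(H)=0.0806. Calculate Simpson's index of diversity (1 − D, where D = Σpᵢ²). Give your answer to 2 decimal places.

0.87

D = 0.1048² + 0.1613² + 0.0968² + 0.1613² + 0.121² + 0.129² + 0.1452² + 0.0806² = 0.0110 + 0.0260 + 0.0094 + 0.0260 + 0.0146 + 0.0166 + 0.0211 + 0.0065 = 0.1313 (working shown to 4 dp, full precision carried).
So 1 − D = 0.8687, i.e. 0.87 to 2 decimal places.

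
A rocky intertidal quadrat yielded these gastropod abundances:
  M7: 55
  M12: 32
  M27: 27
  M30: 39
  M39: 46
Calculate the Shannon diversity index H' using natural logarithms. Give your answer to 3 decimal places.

1.578

Total N = 55+32+27+39+46 = 199, so the proportions are 0.27638, 0.1608, 0.13568, 0.19598, 0.23116 (working shown to 5 dp, full precision carried).
Each pᵢ ln pᵢ term: 0.27638×(-1.28597)=-0.35542, 0.1608×(-1.82757)=-0.29388, 0.13568×(-1.99747)=-0.27101, 0.19598×(-1.62974)=-0.31940, 0.23116×(-1.46466)=-0.33857.
Sum = -1.57828, so H' = 1.578.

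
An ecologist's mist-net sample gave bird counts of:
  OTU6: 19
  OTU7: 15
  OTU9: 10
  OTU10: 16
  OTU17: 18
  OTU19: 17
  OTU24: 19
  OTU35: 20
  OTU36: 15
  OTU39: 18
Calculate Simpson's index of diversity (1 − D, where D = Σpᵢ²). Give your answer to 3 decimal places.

0.897

Total N = 19+15+10+16+18+17+19+20+15+18 = 167, so the proportions are 0.11377, 0.08982, 0.05988, 0.09581, 0.10778, 0.1018, 0.11377, 0.11976, 0.08982, 0.10778 (working shown to 5 dp, full precision carried).
D = 0.11377² + 0.08982² + 0.05988² + 0.09581² + 0.10778² + 0.1018² + 0.11377² + 0.11976² + 0.08982² + 0.10778² = 0.01294 + 0.00807 + 0.00359 + 0.00918 + 0.01162 + 0.01036 + 0.01294 + 0.01434 + 0.00807 + 0.01162 = 0.10273.
So 1 − D = 0.89727, i.e. 0.897 to 3 decimal places.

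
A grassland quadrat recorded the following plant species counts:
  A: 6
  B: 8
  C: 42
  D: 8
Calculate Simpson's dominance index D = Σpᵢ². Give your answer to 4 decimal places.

Total N = 6+8+42+8 = 64, so the proportions are 0.09375, 0.125, 0.65625, 0.125 (working shown to 6 dp, full precision carried).
D = 0.09375² + 0.125² + 0.65625² + 0.125² = 0.008789 + 0.015625 + 0.430664 + 0.015625 = 0.470703.
To 4 decimal places, D = 0.4707.

0.4707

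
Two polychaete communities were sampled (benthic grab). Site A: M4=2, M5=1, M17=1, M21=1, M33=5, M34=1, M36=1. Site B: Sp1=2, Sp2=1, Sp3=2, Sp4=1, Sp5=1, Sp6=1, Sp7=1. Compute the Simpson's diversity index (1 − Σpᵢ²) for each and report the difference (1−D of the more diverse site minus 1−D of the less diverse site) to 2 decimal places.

0.08

Site A: N=12, proportions 0.1667, 0.0833, 0.0833, 0.0833, 0.4167, 0.0833, 0.0833, giving 1−D = 0.7639 (working shown to 4 dp, full precision carried).
Site B: N=9, proportions 0.2222, 0.1111, 0.2222, 0.1111, 0.1111, 0.1111, 0.1111, giving 1−D = 0.8395.
Difference = |0.7639 − 0.8395| = 0.0756, i.e. 0.08 to 2 decimal places.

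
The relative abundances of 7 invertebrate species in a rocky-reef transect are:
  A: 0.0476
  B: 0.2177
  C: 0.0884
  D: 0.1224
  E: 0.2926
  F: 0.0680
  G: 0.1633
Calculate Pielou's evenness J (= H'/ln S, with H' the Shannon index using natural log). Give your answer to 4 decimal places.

0.9182

H' = −Σ pᵢ ln pᵢ = −((-0.144938) + (-0.331914) + (-0.214448) + (-0.257096) + (-0.359590) + (-0.182801) + (-0.295927)) = 1.786714 (working shown to 6 dp, full precision carried).
With S = 7 species, ln S = 1.945910, so J = 1.786714/1.945910 = 0.918190, i.e. 0.9182 to 4 decimal places.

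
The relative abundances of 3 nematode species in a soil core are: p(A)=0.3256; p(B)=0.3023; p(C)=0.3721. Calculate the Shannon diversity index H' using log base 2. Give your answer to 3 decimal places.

1.580

Each pᵢ log₂ pᵢ term (working shown to 5 dp, full precision carried): 0.3256×(-1.61883)=-0.52709, 0.3023×(-1.72595)=-0.52175, 0.3721×(-1.42624)=-0.53070.
Sum = -1.57955, so H' = 1.580.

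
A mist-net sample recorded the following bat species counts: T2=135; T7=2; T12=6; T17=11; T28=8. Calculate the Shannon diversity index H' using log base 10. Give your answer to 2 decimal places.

0.29

Total N = 135+2+6+11+8 = 162, so the proportions are 0.8333, 0.0123, 0.037, 0.0679, 0.0494 (working shown to 4 dp, full precision carried).
Each pᵢ log₁₀ pᵢ term: 0.8333×(-0.0792)=-0.0660, 0.0123×(-1.9085)=-0.0236, 0.037×(-1.4314)=-0.0530, 0.0679×(-1.1681)=-0.0793, 0.0494×(-1.3064)=-0.0645.
Sum = -0.2864, so H' = 0.29.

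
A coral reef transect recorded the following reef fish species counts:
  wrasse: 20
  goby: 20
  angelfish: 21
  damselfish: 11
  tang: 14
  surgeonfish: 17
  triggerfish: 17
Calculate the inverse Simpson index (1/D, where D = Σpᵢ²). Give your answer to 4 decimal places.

Total N = 20+20+21+11+14+17+17 = 120, so the proportions are 0.16666667, 0.16666667, 0.175, 0.09166667, 0.11666667, 0.14166667, 0.14166667 (working shown to 8 dp, full precision carried).
D = 0.16666667² + 0.16666667² + 0.175² + 0.09166667² + 0.11666667² + 0.14166667² + 0.14166667² = 0.02777778 + 0.02777778 + 0.03062500 + 0.00840278 + 0.01361111 + 0.02006944 + 0.02006944 = 0.14833333.
So 1/D = 6.741573, i.e. 6.7416 to 4 decimal places.

6.7416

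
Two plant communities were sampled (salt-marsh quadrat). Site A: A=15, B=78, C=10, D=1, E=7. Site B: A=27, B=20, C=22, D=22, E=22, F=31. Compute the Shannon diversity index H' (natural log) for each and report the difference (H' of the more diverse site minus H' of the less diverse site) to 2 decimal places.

0.83

Site A: N=111, proportions 0.1351, 0.7027, 0.0901, 0.009, 0.0631, giving H' = 0.9520 (working shown to 4 dp, full precision carried).
Site B: N=144, proportions 0.1875, 0.1389, 0.1528, 0.1528, 0.1528, 0.2153, giving H' = 1.7798.
Difference = |0.9520 − 1.7798| = 0.8278, i.e. 0.83 to 2 decimal places.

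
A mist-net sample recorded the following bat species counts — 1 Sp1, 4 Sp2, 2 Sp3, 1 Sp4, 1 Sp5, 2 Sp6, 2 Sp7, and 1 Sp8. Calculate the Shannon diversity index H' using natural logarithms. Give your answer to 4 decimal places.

Total N = 1+4+2+1+1+2+2+1 = 14, so the proportions are 0.071429, 0.285714, 0.142857, 0.071429, 0.071429, 0.142857, 0.142857, 0.071429 (working shown to 6 dp, full precision carried).
Each pᵢ ln pᵢ term: 0.071429×(-2.639057)=-0.188504, 0.285714×(-1.252763)=-0.357932, 0.142857×(-1.945910)=-0.277987, 0.071429×(-2.639057)=-0.188504, 0.071429×(-2.639057)=-0.188504, 0.142857×(-1.945910)=-0.277987, 0.142857×(-1.945910)=-0.277987, 0.071429×(-2.639057)=-0.188504.
Sum = -1.945910, so H' = 1.9459.

1.9459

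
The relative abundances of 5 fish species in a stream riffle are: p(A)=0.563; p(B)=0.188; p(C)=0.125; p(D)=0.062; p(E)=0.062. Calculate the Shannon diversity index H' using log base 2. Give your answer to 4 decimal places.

1.7924

Each pᵢ log₂ pᵢ term (working shown to 6 dp, full precision carried): 0.563×(-0.828793)=-0.466611, 0.188×(-2.411195)=-0.453305, 0.125×(-3.000000)=-0.375000, 0.062×(-4.011588)=-0.248718, 0.062×(-4.011588)=-0.248718.
Sum = -1.792352, so H' = 1.7924.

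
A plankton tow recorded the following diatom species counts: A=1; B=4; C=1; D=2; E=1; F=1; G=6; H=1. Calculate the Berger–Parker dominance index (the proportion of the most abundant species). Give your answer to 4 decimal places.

0.3529

Total N = 1+4+1+2+1+1+6+1 = 17, so the proportions are 0.058824, 0.235294, 0.058824, 0.117647, 0.058824, 0.058824, 0.352941, 0.058824 (working shown to 6 dp, full precision carried).
The largest proportion is 0.352941, i.e. d = 0.3529 to 4 decimal places.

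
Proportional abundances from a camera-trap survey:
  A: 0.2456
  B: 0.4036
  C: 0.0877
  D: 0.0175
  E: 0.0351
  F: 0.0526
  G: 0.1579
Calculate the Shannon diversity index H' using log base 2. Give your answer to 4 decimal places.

2.2495

Each pᵢ log₂ pᵢ term (working shown to 6 dp, full precision carried): 0.2456×(-2.025618)=-0.497492, 0.4036×(-1.309002)=-0.528313, 0.0877×(-3.511279)=-0.307939, 0.0175×(-5.836501)=-0.102139, 0.0351×(-4.832385)=-0.169617, 0.0526×(-4.248793)=-0.223487, 0.1579×(-2.662917)=-0.420475.
Sum = -2.249461, so H' = 2.2495.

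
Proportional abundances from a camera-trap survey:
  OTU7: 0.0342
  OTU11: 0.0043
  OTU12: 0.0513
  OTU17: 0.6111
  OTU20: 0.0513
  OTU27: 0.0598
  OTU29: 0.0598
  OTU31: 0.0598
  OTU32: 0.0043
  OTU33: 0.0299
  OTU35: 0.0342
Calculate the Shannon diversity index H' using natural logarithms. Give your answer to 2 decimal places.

Each pᵢ ln pᵢ term (working shown to 4 dp, full precision carried): 0.0342×(-3.3755)=-0.1154, 0.0043×(-5.4491)=-0.0234, 0.0513×(-2.9701)=-0.1524, 0.6111×(-0.4925)=-0.3010, 0.0513×(-2.9701)=-0.1524, 0.0598×(-2.8167)=-0.1684, 0.0598×(-2.8167)=-0.1684, 0.0598×(-2.8167)=-0.1684, 0.0043×(-5.4491)=-0.0234, 0.0299×(-3.5099)=-0.1049, 0.0342×(-3.3755)=-0.1154.
Sum = -1.4937, so H' = 1.49.

1.49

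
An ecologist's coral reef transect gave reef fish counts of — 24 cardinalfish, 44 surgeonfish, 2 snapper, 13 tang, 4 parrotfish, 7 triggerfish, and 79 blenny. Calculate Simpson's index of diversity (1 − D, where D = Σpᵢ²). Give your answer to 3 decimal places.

Total N = 24+44+2+13+4+7+79 = 173, so the proportions are 0.13873, 0.25434, 0.01156, 0.07514, 0.02312, 0.04046, 0.45665 (working shown to 5 dp, full precision carried).
D = 0.13873² + 0.25434² + 0.01156² + 0.07514² + 0.02312² + 0.04046² + 0.45665² = 0.01925 + 0.06469 + 0.00013 + 0.00565 + 0.00053 + 0.00164 + 0.20853 = 0.30041.
So 1 − D = 0.69959, i.e. 0.700 to 3 decimal places.

0.700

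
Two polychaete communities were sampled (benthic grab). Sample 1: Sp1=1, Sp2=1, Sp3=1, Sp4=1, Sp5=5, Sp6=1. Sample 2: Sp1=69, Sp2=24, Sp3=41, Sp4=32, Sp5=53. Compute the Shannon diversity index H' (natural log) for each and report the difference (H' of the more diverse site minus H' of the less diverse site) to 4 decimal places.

0.0464

Sample 1: N=10, proportions 0.1, 0.1, 0.1, 0.1, 0.5, 0.1, giving H' = 1.4978661 (working shown to 7 dp, full precision carried).
Sample 2: N=219, proportions 0.3150685, 0.109589, 0.1872146, 0.1461187, 0.2420091, giving H' = 1.5442675.
Difference = |1.4978661 − 1.5442675| = 0.0464014, i.e. 0.0464 to 4 decimal places.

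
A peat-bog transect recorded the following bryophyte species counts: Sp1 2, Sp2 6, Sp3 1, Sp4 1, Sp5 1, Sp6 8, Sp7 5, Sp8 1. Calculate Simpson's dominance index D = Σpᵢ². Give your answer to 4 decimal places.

0.2128

Total N = 2+6+1+1+1+8+5+1 = 25, so the proportions are 0.08, 0.24, 0.04, 0.04, 0.04, 0.32, 0.2, 0.04 (working shown to 6 dp, full precision carried).
D = 0.08² + 0.24² + 0.04² + 0.04² + 0.04² + 0.32² + 0.2² + 0.04² = 0.006400 + 0.057600 + 0.001600 + 0.001600 + 0.001600 + 0.102400 + 0.040000 + 0.001600 = 0.212800.
To 4 decimal places, D = 0.2128.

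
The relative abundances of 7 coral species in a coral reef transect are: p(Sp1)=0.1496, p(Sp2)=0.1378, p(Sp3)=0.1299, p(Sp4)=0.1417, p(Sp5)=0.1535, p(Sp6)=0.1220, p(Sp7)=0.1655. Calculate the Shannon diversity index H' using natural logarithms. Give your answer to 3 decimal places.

Each pᵢ ln pᵢ term (working shown to 5 dp, full precision carried): 0.1496×(-1.89979)=-0.28421, 0.1378×(-1.98195)=-0.27311, 0.1299×(-2.04099)=-0.26512, 0.1417×(-1.95404)=-0.27689, 0.1535×(-1.87405)=-0.28767, 0.122×(-2.10373)=-0.25666, 0.1655×(-1.79878)=-0.29770.
Sum = -1.94136, so H' = 1.941.

1.941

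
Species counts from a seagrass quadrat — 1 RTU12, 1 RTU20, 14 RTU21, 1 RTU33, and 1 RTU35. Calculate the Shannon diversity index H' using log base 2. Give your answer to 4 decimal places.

Total N = 1+1+14+1+1 = 18, so the proportions are 0.0555556, 0.0555556, 0.7777778, 0.0555556, 0.0555556 (working shown to 7 dp, full precision carried).
Each pᵢ log₂ pᵢ term: 0.0555556×(-4.1699250)=-0.2316625, 0.0555556×(-4.1699250)=-0.2316625, 0.7777778×(-0.3625701)=-0.2819990, 0.0555556×(-4.1699250)=-0.2316625, 0.0555556×(-4.1699250)=-0.2316625.
Sum = -1.2086490, so H' = 1.2086.

1.2086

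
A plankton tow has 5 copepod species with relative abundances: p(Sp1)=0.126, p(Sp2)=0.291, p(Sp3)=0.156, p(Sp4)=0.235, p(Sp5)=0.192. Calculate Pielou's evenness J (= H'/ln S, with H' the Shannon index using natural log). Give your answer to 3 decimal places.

H' = −Σ pᵢ ln pᵢ = −((-0.26101) + (-0.35922) + (-0.28983) + (-0.34032) + (-0.31685)) = 1.56723 (working shown to 5 dp, full precision carried).
With S = 5 species, ln S = 1.60944, so J = 1.56723/1.60944 = 0.97377, i.e. 0.974 to 3 decimal places.

0.974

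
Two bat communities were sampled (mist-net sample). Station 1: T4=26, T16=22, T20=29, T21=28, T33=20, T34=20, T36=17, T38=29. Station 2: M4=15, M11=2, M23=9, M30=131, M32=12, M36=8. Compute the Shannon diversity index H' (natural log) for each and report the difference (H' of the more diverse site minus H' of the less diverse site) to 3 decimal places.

1.106

Station 1: N=191, proportions 0.13613, 0.11518, 0.15183, 0.1466, 0.10471, 0.10471, 0.08901, 0.15183, giving H' = 2.06216 (working shown to 5 dp, full precision carried).
Station 2: N=177, proportions 0.08475, 0.0113, 0.05085, 0.74011, 0.0678, 0.0452, giving H' = 0.95645.
Difference = |2.06216 − 0.95645| = 1.10571, i.e. 1.106 to 3 decimal places.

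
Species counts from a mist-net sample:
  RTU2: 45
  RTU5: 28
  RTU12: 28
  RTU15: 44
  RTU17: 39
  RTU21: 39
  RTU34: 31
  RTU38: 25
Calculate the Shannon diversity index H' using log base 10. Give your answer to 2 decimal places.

0.89

Total N = 45+28+28+44+39+39+31+25 = 279, so the proportions are 0.1613, 0.1004, 0.1004, 0.1577, 0.1398, 0.1398, 0.1111, 0.0896 (working shown to 4 dp, full precision carried).
Each pᵢ log₁₀ pᵢ term: 0.1613×(-0.7924)=-0.1278, 0.1004×(-0.9984)=-0.1002, 0.1004×(-0.9984)=-0.1002, 0.1577×(-0.8022)=-0.1265, 0.1398×(-0.8545)=-0.1195, 0.1398×(-0.8545)=-0.1195, 0.1111×(-0.9542)=-0.1060, 0.0896×(-1.0477)=-0.0939.
Sum = -0.8935, so H' = 0.89.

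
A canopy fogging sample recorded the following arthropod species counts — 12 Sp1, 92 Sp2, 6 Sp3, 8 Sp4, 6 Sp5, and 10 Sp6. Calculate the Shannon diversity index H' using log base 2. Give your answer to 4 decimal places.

1.6077

Total N = 12+92+6+8+6+10 = 134, so the proportions are 0.089552, 0.686567, 0.044776, 0.059701, 0.044776, 0.074627 (working shown to 6 dp, full precision carried).
Each pᵢ log₂ pᵢ term: 0.089552×(-3.481127)=-0.311743, 0.686567×(-0.542527)=-0.372481, 0.044776×(-4.481127)=-0.200647, 0.059701×(-4.066089)=-0.242752, 0.044776×(-4.481127)=-0.200647, 0.074627×(-3.744161)=-0.279415.
Sum = -1.607686, so H' = 1.6077.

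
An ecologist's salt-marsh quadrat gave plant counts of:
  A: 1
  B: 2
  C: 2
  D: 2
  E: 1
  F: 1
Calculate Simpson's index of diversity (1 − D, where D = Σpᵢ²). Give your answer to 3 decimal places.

Total N = 1+2+2+2+1+1 = 9, so the proportions are 0.11111, 0.22222, 0.22222, 0.22222, 0.11111, 0.11111 (working shown to 5 dp, full precision carried).
D = 0.11111² + 0.22222² + 0.22222² + 0.22222² + 0.11111² + 0.11111² = 0.01235 + 0.04938 + 0.04938 + 0.04938 + 0.01235 + 0.01235 = 0.18519.
So 1 − D = 0.81481, i.e. 0.815 to 3 decimal places.

0.815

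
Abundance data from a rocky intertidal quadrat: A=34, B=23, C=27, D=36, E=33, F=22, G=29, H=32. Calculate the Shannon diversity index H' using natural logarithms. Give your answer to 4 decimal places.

Total N = 34+23+27+36+33+22+29+32 = 236, so the proportions are 0.144068, 0.097458, 0.114407, 0.152542, 0.139831, 0.09322, 0.122881, 0.135593 (working shown to 6 dp, full precision carried).
Each pᵢ ln pᵢ term: 0.144068×(-1.937471)=-0.279127, 0.097458×(-2.328338)=-0.226914, 0.114407×(-2.167995)=-0.248033, 0.152542×(-1.880313)=-0.286827, 0.139831×(-1.967324)=-0.275092, 0.09322×(-2.372789)=-0.221192, 0.122881×(-2.096536)=-0.257625, 0.135593×(-1.998096)=-0.270928.
Sum = -2.065740, so H' = 2.0657.

2.0657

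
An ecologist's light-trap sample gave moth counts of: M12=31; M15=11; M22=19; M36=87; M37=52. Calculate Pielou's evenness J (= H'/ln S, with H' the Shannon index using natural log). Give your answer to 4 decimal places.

0.8602

Total N = 31+11+19+87+52 = 200, so the proportions are 0.155, 0.055, 0.095, 0.435, 0.26 (working shown to 6 dp, full precision carried).
H' = −Σ pᵢ ln pᵢ = −((-0.288971) + (-0.159523) + (-0.223618) + (-0.362098) + (-0.350239)) = 1.384450.
With S = 5 species, ln S = 1.609438, so J = 1.384450/1.609438 = 0.860207, i.e. 0.8602 to 4 decimal places.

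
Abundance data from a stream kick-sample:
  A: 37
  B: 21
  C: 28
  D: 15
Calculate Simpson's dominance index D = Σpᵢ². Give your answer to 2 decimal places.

Total N = 37+21+28+15 = 101, so the proportions are 0.3663, 0.2079, 0.2772, 0.1485 (working shown to 4 dp, full precision carried).
D = 0.3663² + 0.2079² + 0.2772² + 0.1485² = 0.1342 + 0.0432 + 0.0769 + 0.0221 = 0.2763.
To 2 decimal places, D = 0.28.

0.28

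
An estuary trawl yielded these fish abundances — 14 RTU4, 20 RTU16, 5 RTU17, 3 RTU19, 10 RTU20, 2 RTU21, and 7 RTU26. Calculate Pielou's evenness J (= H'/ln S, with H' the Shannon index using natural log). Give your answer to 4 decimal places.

Total N = 14+20+5+3+10+2+7 = 61, so the proportions are 0.229508, 0.327869, 0.081967, 0.04918, 0.163934, 0.032787, 0.114754 (working shown to 6 dp, full precision carried).
H' = −Σ pᵢ ln pᵢ = −((-0.337794) + (-0.365620) + (-0.205036) + (-0.148144) + (-0.296441) + (-0.112057) + (-0.248438)) = 1.713530.
With S = 7 species, ln S = 1.945910, so J = 1.713530/1.945910 = 0.880580, i.e. 0.8806 to 4 decimal places.

0.8806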